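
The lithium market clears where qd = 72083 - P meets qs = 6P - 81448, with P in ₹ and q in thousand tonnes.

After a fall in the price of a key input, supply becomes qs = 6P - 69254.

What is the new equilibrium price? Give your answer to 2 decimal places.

Initially, 72083 - P = 6P - 81448, so 153531 = 7P and P = 21933, q = 50150.
The shock moves the curves to qd = 72083 - P and qs = 6P - 69254.
Setting them equal: 72083 - P = 6P - 69254 → 141337 = 7P, so P = 20191 and q = 51892.

20191.00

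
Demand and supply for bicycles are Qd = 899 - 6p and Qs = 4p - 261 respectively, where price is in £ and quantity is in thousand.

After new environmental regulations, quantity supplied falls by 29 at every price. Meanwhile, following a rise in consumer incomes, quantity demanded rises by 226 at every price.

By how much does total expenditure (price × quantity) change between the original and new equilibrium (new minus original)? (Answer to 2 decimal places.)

Solve the original market: 899 - 6p = 4p - 261, hence p = 116 and Q = 203.
The new curves are Qd = 1125 - 6p (demand) and Qs = 4p - 290 (supply).
Equate the new curves: 1125 - 6p = 4p - 290, giving 1415 = 10p, p = 141.5, Q = 276.
Expenditure moves from 116×203 = 23548 to 141.5×276 = 39054; change = +15506.00.

+15506.00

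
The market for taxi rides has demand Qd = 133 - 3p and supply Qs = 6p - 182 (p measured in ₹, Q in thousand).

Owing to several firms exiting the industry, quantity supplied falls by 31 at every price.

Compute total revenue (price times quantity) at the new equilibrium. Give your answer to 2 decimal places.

679.19

Before the shock: 133 - 3p = 6p - 182 ⇒ 315 = 9p ⇒ p = 35, Q = 28.
The shock moves the curves to Qd = 133 - 3p and Qs = 6p - 213.
Clearing the new market: 133 - 3p = 6p - 213, so p = 346/9 ≈ 38.4444 and Q = 53/3 ≈ 17.6667.
New expenditure = 38.4444 × 17.6667 = 679.19.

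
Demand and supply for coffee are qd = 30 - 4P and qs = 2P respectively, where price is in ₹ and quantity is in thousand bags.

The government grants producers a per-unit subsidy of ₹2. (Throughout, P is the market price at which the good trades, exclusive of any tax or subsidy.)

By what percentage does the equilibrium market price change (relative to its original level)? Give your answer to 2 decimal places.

Before the shock: 30 - 4P = 2P ⇒ 30 = 6P ⇒ P = 5, q = 10.
Since sellers receive the price plus the subsidy, the effective supply curve becomes qs = 2P + 4.
Clearing the new market: 30 - 4P = 2P + 4, so P = 13/3 ≈ 4.3333 and q = 38/3 ≈ 12.6667.
%ΔP = (4.3333 − 5) / 5 × 100 = -13.33%.

-13.33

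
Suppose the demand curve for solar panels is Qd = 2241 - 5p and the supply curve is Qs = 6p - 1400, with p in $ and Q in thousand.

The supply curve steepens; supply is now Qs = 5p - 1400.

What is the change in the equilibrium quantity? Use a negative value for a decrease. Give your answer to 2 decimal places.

Before the shock: 2241 - 5p = 6p - 1400 ⇒ 3641 = 11p ⇒ p = 331, Q = 586.
With the change applied: demand Qd = 2241 - 5p, supply Qs = 5p - 1400.
Setting them equal: 2241 - 5p = 5p - 1400 → 3641 = 10p, so p = 364.1 and Q = 420.5.
ΔQ = 420.5 − 586 = -165.50.

-165.50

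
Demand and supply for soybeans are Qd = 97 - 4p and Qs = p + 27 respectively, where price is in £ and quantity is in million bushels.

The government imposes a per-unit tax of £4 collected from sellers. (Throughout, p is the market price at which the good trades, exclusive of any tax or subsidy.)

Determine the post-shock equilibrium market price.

Solve the original market: 97 - 4p = p + 27, hence p = 14 and Q = 41.
Since sellers keep the price net of the tax, the effective supply curve becomes Qs = p + 23.
Clearing the new market: 97 - 4p = p + 23, so p = 14.8 and Q = 37.8.

14.8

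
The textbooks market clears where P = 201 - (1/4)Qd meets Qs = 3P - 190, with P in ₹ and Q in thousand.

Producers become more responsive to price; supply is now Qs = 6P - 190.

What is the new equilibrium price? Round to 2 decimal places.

99.40

Solve the original market: 804 - 4P = 3P - 190, hence P = 142 and Q = 236.
With the change applied: demand Qd = 804 - 4P, supply Qs = 6P - 190.
New equilibrium: 804 - 4P = 6P - 190 ⇒ 994 = 10P ⇒ P = 99.4, Q = 406.4.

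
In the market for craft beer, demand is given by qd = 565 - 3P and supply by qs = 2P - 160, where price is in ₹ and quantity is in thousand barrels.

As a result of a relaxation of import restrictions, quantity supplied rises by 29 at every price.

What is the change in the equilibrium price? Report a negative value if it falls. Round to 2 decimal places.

-5.80

Solve the original market: 565 - 3P = 2P - 160, hence P = 145 and q = 130.
The new curves are qd = 565 - 3P (demand) and qs = 2P - 131 (supply).
Setting them equal: 565 - 3P = 2P - 131 → 696 = 5P, so P = 139.2 and q = 147.4.
ΔP = 139.2 − 145 = -5.80.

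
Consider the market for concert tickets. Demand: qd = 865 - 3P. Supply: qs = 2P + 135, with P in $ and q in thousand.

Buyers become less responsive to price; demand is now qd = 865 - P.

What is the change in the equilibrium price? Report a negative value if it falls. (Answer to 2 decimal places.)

+97.33

Original equilibrium: 865 - 3P = 2P + 135 gives 730 = 5P, so P = 146 and q = 427.
After the shift, demand is qd = 865 - P and supply is qs = 2P + 135.
New equilibrium: 865 - P = 2P + 135 ⇒ 730 = 3P ⇒ P = 730/3 ≈ 243.3333, q = 1865/3 ≈ 621.6667.
ΔP = 243.3333 − 146 = +97.33.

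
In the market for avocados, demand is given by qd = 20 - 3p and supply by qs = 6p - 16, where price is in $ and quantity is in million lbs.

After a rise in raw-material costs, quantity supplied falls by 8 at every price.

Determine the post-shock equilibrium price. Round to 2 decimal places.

Before the shock: 20 - 3p = 6p - 16 ⇒ 36 = 9p ⇒ p = 4, q = 8.
The shock moves the curves to qd = 20 - 3p and qs = 6p - 24.
Equate the new curves: 20 - 3p = 6p - 24, giving 44 = 9p, p = 44/9 ≈ 4.8889, q = 16/3 ≈ 5.3333.

4.89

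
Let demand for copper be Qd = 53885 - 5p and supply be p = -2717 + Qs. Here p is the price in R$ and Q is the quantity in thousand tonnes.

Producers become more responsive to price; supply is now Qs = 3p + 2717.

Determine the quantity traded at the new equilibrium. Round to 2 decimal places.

21905.00

Initially, 53885 - 5p = p + 2717, so 51168 = 6p and p = 8528, Q = 11245.
With the change applied: demand Qd = 53885 - 5p, supply Qs = 3p + 2717.
Equate the new curves: 53885 - 5p = 3p + 2717, giving 51168 = 8p, p = 6396, Q = 21905.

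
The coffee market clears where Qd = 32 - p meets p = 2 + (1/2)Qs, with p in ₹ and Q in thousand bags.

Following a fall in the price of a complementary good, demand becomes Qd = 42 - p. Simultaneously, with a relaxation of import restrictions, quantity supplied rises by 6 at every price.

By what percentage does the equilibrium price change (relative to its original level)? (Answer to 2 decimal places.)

Before the shock: 32 - p = 2p - 4 ⇒ 36 = 3p ⇒ p = 12, Q = 20.
After the shift, demand is Qd = 42 - p and supply is Qs = 2p + 2.
New equilibrium: 42 - p = 2p + 2 ⇒ 40 = 3p ⇒ p = 40/3 ≈ 13.3333, Q = 86/3 ≈ 28.6667.
%Δp = (13.3333 − 12) / 12 × 100 = +11.11%.

+11.11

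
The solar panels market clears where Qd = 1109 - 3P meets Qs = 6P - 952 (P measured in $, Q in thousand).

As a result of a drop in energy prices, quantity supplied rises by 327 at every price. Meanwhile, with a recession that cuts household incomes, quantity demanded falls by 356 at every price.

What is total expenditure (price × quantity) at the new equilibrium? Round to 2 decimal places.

44963.63

Before the shock: 1109 - 3P = 6P - 952 ⇒ 2061 = 9P ⇒ P = 229, Q = 422.
With the change applied: demand Qd = 753 - 3P, supply Qs = 6P - 625.
New equilibrium: 753 - 3P = 6P - 625 ⇒ 1378 = 9P ⇒ P = 1378/9 ≈ 153.1111, Q = 881/3 ≈ 293.6667.
New expenditure = 153.1111 × 293.6667 = 44963.63.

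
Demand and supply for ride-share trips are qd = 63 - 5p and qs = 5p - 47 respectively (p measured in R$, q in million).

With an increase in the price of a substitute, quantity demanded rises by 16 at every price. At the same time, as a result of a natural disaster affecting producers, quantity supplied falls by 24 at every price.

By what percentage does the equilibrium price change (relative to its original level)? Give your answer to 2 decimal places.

+36.36

Solve the original market: 63 - 5p = 5p - 47, hence p = 11 and q = 8.
The new curves are qd = 79 - 5p (demand) and qs = 5p - 71 (supply).
Setting them equal: 79 - 5p = 5p - 71 → 150 = 10p, so p = 15 and q = 4.
%Δp = (15 − 11) / 11 × 100 = +36.36%.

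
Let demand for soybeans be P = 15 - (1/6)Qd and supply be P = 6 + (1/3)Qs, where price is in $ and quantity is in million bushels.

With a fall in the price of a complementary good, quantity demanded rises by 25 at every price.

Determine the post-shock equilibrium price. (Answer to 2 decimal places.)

14.78

Initially, 90 - 6P = 3P - 18, so 108 = 9P and P = 12, Q = 18.
After the shift, demand is Qd = 115 - 6P and supply is Qs = 3P - 18.
New equilibrium: 115 - 6P = 3P - 18 ⇒ 133 = 9P ⇒ P = 133/9 ≈ 14.7778, Q = 79/3 ≈ 26.3333.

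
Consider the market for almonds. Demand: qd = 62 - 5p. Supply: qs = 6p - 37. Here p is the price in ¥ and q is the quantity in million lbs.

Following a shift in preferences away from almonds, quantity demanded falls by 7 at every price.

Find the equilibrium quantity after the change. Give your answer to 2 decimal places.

Before the shock: 62 - 5p = 6p - 37 ⇒ 99 = 11p ⇒ p = 9, q = 17.
With the change applied: demand qd = 55 - 5p, supply qs = 6p - 37.
Equate the new curves: 55 - 5p = 6p - 37, giving 92 = 11p, p = 92/11 ≈ 8.3636, q = 145/11 ≈ 13.1818.

13.18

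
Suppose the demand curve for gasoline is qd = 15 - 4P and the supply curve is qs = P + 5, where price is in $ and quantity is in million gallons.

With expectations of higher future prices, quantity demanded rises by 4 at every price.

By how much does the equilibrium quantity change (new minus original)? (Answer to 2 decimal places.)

Solve the original market: 15 - 4P = P + 5, hence P = 2 and q = 7.
The shock moves the curves to qd = 19 - 4P and qs = P + 5.
Equate the new curves: 19 - 4P = P + 5, giving 14 = 5P, P = 2.8, q = 7.8.
Δq = 7.8 − 7 = +0.80.

+0.80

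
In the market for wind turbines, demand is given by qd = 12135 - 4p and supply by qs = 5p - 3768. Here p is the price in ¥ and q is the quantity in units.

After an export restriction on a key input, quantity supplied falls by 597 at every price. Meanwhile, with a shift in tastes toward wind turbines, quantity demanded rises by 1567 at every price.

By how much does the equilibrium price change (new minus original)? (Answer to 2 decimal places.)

+240.44

Original equilibrium: 12135 - 4p = 5p - 3768 gives 15903 = 9p, so p = 1767 and q = 5067.
The shock moves the curves to qd = 13702 - 4p and qs = 5p - 4365.
Clearing the new market: 13702 - 4p = 5p - 4365, so p = 18067/9 ≈ 2007.4444 and q = 51050/9 ≈ 5672.2222.
Δp = 2007.4444 − 1767 = +240.44.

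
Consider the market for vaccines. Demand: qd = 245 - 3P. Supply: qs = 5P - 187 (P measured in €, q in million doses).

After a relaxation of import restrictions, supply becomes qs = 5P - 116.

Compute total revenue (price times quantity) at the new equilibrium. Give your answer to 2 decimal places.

4946.83

Original equilibrium: 245 - 3P = 5P - 187 gives 432 = 8P, so P = 54 and q = 83.
The shock moves the curves to qd = 245 - 3P and qs = 5P - 116.
New equilibrium: 245 - 3P = 5P - 116 ⇒ 361 = 8P ⇒ P = 45.125, q = 109.625.
New expenditure = 45.125 × 109.625 = 4946.83.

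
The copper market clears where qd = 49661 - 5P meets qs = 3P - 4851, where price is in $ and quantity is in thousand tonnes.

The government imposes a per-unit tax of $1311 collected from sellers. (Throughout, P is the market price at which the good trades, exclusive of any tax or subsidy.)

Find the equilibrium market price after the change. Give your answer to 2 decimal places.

7305.63

Initially, 49661 - 5P = 3P - 4851, so 54512 = 8P and P = 6814, q = 15591.
Since sellers keep the price net of the tax, the effective supply curve becomes qs = 3P - 8784.
Clearing the new market: 49661 - 5P = 3P - 8784, so P = 7305.625 and q = 13132.875.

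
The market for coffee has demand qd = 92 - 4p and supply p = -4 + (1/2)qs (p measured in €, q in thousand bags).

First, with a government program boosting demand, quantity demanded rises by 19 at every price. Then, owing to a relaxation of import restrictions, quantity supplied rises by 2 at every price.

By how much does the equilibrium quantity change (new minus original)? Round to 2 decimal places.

+7.67

Before the shock: 92 - 4p = 2p + 8 ⇒ 84 = 6p ⇒ p = 14, q = 36.
The new curves are qd = 111 - 4p (demand) and qs = 2p + 10 (supply).
Clearing the new market: 111 - 4p = 2p + 10, so p = 101/6 ≈ 16.8333 and q = 131/3 ≈ 43.6667.
Δq = 43.6667 − 36 = +7.67.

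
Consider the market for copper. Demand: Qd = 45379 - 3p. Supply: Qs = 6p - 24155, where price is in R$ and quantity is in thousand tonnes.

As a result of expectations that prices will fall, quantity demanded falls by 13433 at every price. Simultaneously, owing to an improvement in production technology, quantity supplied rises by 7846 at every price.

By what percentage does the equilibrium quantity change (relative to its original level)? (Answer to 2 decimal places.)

-28.56

Before the shock: 45379 - 3p = 6p - 24155 ⇒ 69534 = 9p ⇒ p = 7726, Q = 22201.
With the change applied: demand Qd = 31946 - 3p, supply Qs = 6p - 16309.
Equate the new curves: 31946 - 3p = 6p - 16309, giving 48255 = 9p, p = 16085/3 ≈ 5361.6667, Q = 15861.
%ΔQ = (15861 − 22201) / 22201 × 100 = -28.56%.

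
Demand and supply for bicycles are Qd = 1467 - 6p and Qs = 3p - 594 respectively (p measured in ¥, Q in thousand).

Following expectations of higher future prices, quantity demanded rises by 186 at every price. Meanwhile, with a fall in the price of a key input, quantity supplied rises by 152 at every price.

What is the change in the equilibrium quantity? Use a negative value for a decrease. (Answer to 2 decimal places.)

Initially, 1467 - 6p = 3p - 594, so 2061 = 9p and p = 229, Q = 93.
With the change applied: demand Qd = 1653 - 6p, supply Qs = 3p - 442.
Setting them equal: 1653 - 6p = 3p - 442 → 2095 = 9p, so p = 2095/9 ≈ 232.7778 and Q = 769/3 ≈ 256.3333.
ΔQ = 256.3333 − 93 = +163.33.

+163.33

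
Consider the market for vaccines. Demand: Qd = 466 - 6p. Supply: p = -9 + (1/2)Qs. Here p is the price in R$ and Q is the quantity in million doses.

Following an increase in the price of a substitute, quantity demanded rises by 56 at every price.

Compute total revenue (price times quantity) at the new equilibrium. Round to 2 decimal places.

9072.00

Solve the original market: 466 - 6p = 2p + 18, hence p = 56 and Q = 130.
After the shift, demand is Qd = 522 - 6p and supply is Qs = 2p + 18.
New equilibrium: 522 - 6p = 2p + 18 ⇒ 504 = 8p ⇒ p = 63, Q = 144.
New expenditure = 63 × 144 = 9072.00.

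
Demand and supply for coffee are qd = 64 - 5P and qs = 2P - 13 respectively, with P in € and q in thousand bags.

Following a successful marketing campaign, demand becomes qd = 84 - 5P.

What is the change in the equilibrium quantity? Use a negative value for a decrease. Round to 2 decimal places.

Solve the original market: 64 - 5P = 2P - 13, hence P = 11 and q = 9.
After the shift, demand is qd = 84 - 5P and supply is qs = 2P - 13.
Setting them equal: 84 - 5P = 2P - 13 → 97 = 7P, so P = 97/7 ≈ 13.8571 and q = 103/7 ≈ 14.7143.
Δq = 14.7143 − 9 = +5.71.

+5.71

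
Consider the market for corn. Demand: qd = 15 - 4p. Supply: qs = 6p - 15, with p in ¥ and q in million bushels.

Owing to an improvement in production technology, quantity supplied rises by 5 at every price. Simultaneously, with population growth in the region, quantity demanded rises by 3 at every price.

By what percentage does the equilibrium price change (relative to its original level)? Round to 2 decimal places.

-6.67

Initially, 15 - 4p = 6p - 15, so 30 = 10p and p = 3, q = 3.
The new curves are qd = 18 - 4p (demand) and qs = 6p - 10 (supply).
New equilibrium: 18 - 4p = 6p - 10 ⇒ 28 = 10p ⇒ p = 2.8, q = 6.8.
%Δp = (2.8 − 3) / 3 × 100 = -6.67%.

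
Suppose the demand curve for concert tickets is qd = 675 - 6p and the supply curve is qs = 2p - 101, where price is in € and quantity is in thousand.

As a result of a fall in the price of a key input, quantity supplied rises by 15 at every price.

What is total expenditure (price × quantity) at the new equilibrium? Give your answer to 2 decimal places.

9916.78

Before the shock: 675 - 6p = 2p - 101 ⇒ 776 = 8p ⇒ p = 97, q = 93.
The shock moves the curves to qd = 675 - 6p and qs = 2p - 86.
New equilibrium: 675 - 6p = 2p - 86 ⇒ 761 = 8p ⇒ p = 95.125, q = 104.25.
New expenditure = 95.125 × 104.25 = 9916.78.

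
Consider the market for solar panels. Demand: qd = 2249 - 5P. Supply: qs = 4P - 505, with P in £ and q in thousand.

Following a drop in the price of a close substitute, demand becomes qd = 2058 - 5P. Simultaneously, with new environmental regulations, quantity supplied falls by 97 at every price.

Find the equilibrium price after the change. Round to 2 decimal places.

Solve the original market: 2249 - 5P = 4P - 505, hence P = 306 and q = 719.
With the change applied: demand qd = 2058 - 5P, supply qs = 4P - 602.
Setting them equal: 2058 - 5P = 4P - 602 → 2660 = 9P, so P = 2660/9 ≈ 295.5556 and q = 5222/9 ≈ 580.2222.

295.56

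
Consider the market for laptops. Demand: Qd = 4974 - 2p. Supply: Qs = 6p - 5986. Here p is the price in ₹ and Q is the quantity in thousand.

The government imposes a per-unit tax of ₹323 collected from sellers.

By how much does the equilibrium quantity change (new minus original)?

-484.5

Before the shock: 4974 - 2p = 6p - 5986 ⇒ 10960 = 8p ⇒ p = 1370, Q = 2234.
Since sellers keep the price net of the tax, the effective supply curve becomes Qs = 6p - 7924.
New equilibrium: 4974 - 2p = 6p - 7924 ⇒ 12898 = 8p ⇒ p = 1612.25, Q = 1749.5.
ΔQ = 1749.5 − 2234 = -484.5.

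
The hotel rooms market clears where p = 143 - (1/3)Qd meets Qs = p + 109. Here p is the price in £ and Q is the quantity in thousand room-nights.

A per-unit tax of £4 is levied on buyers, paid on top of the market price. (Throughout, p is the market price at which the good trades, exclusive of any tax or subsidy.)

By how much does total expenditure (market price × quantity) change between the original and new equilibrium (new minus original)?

-798

Before the shock: 429 - 3p = p + 109 ⇒ 320 = 4p ⇒ p = 80, Q = 189.
Since buyers pay the price plus the tax, the effective demand curve becomes Qd = 417 - 3p.
New equilibrium: 417 - 3p = p + 109 ⇒ 308 = 4p ⇒ p = 77, Q = 186.
Expenditure moves from 80×189 = 15120 to 77×186 = 14322; change = -798.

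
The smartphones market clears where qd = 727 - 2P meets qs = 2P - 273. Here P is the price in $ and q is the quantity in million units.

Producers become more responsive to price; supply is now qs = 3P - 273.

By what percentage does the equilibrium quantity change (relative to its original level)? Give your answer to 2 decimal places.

+44.05

Initially, 727 - 2P = 2P - 273, so 1000 = 4P and P = 250, q = 227.
After the shift, demand is qd = 727 - 2P and supply is qs = 3P - 273.
Setting them equal: 727 - 2P = 3P - 273 → 1000 = 5P, so P = 200 and q = 327.
%Δq = (327 − 227) / 227 × 100 = +44.05%.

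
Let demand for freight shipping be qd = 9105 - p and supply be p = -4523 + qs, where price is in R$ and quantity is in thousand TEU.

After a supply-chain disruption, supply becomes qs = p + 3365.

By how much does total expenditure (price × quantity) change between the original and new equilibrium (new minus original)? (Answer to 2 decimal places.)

Original equilibrium: 9105 - p = p + 4523 gives 4582 = 2p, so p = 2291 and q = 6814.
The shock moves the curves to qd = 9105 - p and qs = p + 3365.
New equilibrium: 9105 - p = p + 3365 ⇒ 5740 = 2p ⇒ p = 2870, q = 6235.
Expenditure moves from 2291×6814 = 15610874 to 2870×6235 = 17894450; change = +2283576.00.

+2283576.00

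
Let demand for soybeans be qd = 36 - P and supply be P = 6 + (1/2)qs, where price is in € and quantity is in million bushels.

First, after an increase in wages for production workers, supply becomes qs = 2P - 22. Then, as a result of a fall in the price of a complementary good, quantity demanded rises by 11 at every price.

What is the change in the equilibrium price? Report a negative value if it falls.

Solve the original market: 36 - P = 2P - 12, hence P = 16 and q = 20.
The new curves are qd = 47 - P (demand) and qs = 2P - 22 (supply).
New equilibrium: 47 - P = 2P - 22 ⇒ 69 = 3P ⇒ P = 23, q = 24.
ΔP = 23 − 16 = +7.

+7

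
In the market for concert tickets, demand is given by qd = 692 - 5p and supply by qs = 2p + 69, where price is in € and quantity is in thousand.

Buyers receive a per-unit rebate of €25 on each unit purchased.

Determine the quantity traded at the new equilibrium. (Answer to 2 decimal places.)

Original equilibrium: 692 - 5p = 2p + 69 gives 623 = 7p, so p = 89 and q = 247.
Since buyers' out-of-pocket price is the market price minus the rebate, the effective demand curve becomes qd = 817 - 5p.
Setting them equal: 817 - 5p = 2p + 69 → 748 = 7p, so p = 748/7 ≈ 106.8571 and q = 1979/7 ≈ 282.7143.

282.71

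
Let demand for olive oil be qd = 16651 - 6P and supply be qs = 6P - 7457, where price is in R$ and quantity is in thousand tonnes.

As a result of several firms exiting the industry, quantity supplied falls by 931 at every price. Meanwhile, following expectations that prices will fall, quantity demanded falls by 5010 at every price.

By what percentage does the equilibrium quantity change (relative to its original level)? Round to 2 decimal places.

Initially, 16651 - 6P = 6P - 7457, so 24108 = 12P and P = 2009, q = 4597.
The shock moves the curves to qd = 11641 - 6P and qs = 6P - 8388.
Setting them equal: 11641 - 6P = 6P - 8388 → 20029 = 12P, so P = 20029/12 ≈ 1669.0833 and q = 1626.5.
%Δq = (1626.5 − 4597) / 4597 × 100 = -64.62%.

-64.62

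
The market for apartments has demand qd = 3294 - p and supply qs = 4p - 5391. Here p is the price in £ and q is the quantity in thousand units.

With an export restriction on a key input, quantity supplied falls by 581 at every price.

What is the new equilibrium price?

Original equilibrium: 3294 - p = 4p - 5391 gives 8685 = 5p, so p = 1737 and q = 1557.
With the change applied: demand qd = 3294 - p, supply qs = 4p - 5972.
Equate the new curves: 3294 - p = 4p - 5972, giving 9266 = 5p, p = 1853.2, q = 1440.8.

1853.2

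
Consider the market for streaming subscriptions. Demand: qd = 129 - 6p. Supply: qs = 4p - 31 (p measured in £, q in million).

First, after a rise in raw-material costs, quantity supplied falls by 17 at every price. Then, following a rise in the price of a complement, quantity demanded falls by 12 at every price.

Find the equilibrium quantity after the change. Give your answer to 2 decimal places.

18.00

Solve the original market: 129 - 6p = 4p - 31, hence p = 16 and q = 33.
With the change applied: demand qd = 117 - 6p, supply qs = 4p - 48.
New equilibrium: 117 - 6p = 4p - 48 ⇒ 165 = 10p ⇒ p = 16.5, q = 18.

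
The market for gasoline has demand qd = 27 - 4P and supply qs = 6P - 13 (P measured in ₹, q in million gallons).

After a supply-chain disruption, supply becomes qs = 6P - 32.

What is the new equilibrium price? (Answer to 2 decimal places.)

Initially, 27 - 4P = 6P - 13, so 40 = 10P and P = 4, q = 11.
The new curves are qd = 27 - 4P (demand) and qs = 6P - 32 (supply).
New equilibrium: 27 - 4P = 6P - 32 ⇒ 59 = 10P ⇒ P = 5.9, q = 3.4.

5.90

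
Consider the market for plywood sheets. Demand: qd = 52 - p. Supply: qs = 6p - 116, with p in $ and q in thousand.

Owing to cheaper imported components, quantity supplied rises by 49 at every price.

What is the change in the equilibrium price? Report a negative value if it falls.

-7

Initially, 52 - p = 6p - 116, so 168 = 7p and p = 24, q = 28.
With the change applied: demand qd = 52 - p, supply qs = 6p - 67.
Clearing the new market: 52 - p = 6p - 67, so p = 17 and q = 35.
Δp = 17 − 24 = -7.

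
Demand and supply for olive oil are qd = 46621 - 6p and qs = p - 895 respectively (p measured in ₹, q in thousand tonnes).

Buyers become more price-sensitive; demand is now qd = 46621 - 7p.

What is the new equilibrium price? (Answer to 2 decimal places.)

Before the shock: 46621 - 6p = p - 895 ⇒ 47516 = 7p ⇒ p = 6788, q = 5893.
The shock moves the curves to qd = 46621 - 7p and qs = p - 895.
Setting them equal: 46621 - 7p = p - 895 → 47516 = 8p, so p = 5939.5 and q = 5044.5.

5939.50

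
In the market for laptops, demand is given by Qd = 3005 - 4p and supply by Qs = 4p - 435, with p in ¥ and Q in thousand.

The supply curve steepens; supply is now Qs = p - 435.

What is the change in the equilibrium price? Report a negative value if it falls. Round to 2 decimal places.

Before the shock: 3005 - 4p = 4p - 435 ⇒ 3440 = 8p ⇒ p = 430, Q = 1285.
The shock moves the curves to Qd = 3005 - 4p and Qs = p - 435.
Equate the new curves: 3005 - 4p = p - 435, giving 3440 = 5p, p = 688, Q = 253.
Δp = 688 − 430 = +258.00.

+258.00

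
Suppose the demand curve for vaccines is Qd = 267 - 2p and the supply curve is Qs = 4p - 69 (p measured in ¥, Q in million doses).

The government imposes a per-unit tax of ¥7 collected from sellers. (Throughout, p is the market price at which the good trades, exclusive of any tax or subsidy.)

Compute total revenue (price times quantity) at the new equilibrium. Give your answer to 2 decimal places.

8837.11

Solve the original market: 267 - 2p = 4p - 69, hence p = 56 and Q = 155.
Since sellers keep the price net of the tax, the effective supply curve becomes Qs = 4p - 97.
Clearing the new market: 267 - 2p = 4p - 97, so p = 182/3 ≈ 60.6667 and Q = 437/3 ≈ 145.6667.
New expenditure = 60.6667 × 145.6667 = 8837.11.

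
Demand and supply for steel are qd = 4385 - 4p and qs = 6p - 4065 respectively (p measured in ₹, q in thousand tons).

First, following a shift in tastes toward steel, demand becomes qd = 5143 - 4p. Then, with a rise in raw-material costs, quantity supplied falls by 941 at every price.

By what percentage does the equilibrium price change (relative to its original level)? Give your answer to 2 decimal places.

+20.11

Initially, 4385 - 4p = 6p - 4065, so 8450 = 10p and p = 845, q = 1005.
The new curves are qd = 5143 - 4p (demand) and qs = 6p - 5006 (supply).
New equilibrium: 5143 - 4p = 6p - 5006 ⇒ 10149 = 10p ⇒ p = 1014.9, q = 1083.4.
%Δp = (1014.9 − 845) / 845 × 100 = +20.11%.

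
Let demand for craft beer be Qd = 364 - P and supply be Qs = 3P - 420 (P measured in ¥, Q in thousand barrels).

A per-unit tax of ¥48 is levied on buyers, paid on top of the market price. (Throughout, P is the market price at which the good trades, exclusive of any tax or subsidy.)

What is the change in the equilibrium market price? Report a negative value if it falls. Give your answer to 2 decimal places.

-12.00

Initially, 364 - P = 3P - 420, so 784 = 4P and P = 196, Q = 168.
Since buyers pay the price plus the tax, the effective demand curve becomes Qd = 316 - P.
Equate the new curves: 316 - P = 3P - 420, giving 736 = 4P, P = 184, Q = 132.
ΔP = 184 − 196 = -12.00.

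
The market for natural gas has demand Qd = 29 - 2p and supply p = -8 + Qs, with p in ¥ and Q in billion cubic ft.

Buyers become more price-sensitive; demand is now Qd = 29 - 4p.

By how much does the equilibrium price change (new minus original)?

Initially, 29 - 2p = p + 8, so 21 = 3p and p = 7, Q = 15.
After the shift, demand is Qd = 29 - 4p and supply is Qs = p + 8.
New equilibrium: 29 - 4p = p + 8 ⇒ 21 = 5p ⇒ p = 4.2, Q = 12.2.
Δp = 4.2 − 7 = -2.8.

-2.8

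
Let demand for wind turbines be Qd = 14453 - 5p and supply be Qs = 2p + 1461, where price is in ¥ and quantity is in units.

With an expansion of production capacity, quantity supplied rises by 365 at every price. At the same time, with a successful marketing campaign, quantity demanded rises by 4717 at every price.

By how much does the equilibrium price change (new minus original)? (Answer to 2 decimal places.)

+621.71

Before the shock: 14453 - 5p = 2p + 1461 ⇒ 12992 = 7p ⇒ p = 1856, Q = 5173.
The shock moves the curves to Qd = 19170 - 5p and Qs = 2p + 1826.
Clearing the new market: 19170 - 5p = 2p + 1826, so p = 17344/7 ≈ 2477.7143 and Q = 47470/7 ≈ 6781.4286.
Δp = 2477.7143 − 1856 = +621.71.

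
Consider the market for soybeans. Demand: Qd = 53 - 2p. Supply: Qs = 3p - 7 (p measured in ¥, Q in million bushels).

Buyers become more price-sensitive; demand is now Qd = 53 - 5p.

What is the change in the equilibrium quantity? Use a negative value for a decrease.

Original equilibrium: 53 - 2p = 3p - 7 gives 60 = 5p, so p = 12 and Q = 29.
The new curves are Qd = 53 - 5p (demand) and Qs = 3p - 7 (supply).
Equate the new curves: 53 - 5p = 3p - 7, giving 60 = 8p, p = 7.5, Q = 15.5.
ΔQ = 15.5 − 29 = -13.5.

-13.5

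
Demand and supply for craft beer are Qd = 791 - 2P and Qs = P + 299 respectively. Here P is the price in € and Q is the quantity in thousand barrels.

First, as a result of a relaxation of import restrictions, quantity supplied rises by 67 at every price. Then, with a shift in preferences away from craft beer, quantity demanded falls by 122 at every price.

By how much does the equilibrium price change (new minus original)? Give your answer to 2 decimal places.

-63.00

Solve the original market: 791 - 2P = P + 299, hence P = 164 and Q = 463.
The new curves are Qd = 669 - 2P (demand) and Qs = P + 366 (supply).
Clearing the new market: 669 - 2P = P + 366, so P = 101 and Q = 467.
ΔP = 101 − 164 = -63.00.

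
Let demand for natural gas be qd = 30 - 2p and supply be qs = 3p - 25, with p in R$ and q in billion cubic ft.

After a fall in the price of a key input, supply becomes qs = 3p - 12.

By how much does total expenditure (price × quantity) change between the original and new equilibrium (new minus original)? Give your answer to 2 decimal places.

+22.88

Before the shock: 30 - 2p = 3p - 25 ⇒ 55 = 5p ⇒ p = 11, q = 8.
The shock moves the curves to qd = 30 - 2p and qs = 3p - 12.
Clearing the new market: 30 - 2p = 3p - 12, so p = 8.4 and q = 13.2.
Expenditure moves from 11×8 = 88 to 8.4×13.2 = 110.88; change = +22.88.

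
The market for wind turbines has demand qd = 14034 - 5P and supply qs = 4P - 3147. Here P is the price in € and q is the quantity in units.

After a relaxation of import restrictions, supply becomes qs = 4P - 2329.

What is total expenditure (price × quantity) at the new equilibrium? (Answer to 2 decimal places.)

Before the shock: 14034 - 5P = 4P - 3147 ⇒ 17181 = 9P ⇒ P = 1909, q = 4489.
After the shift, demand is qd = 14034 - 5P and supply is qs = 4P - 2329.
Setting them equal: 14034 - 5P = 4P - 2329 → 16363 = 9P, so P = 16363/9 ≈ 1818.1111 and q = 44491/9 ≈ 4943.4444.
New expenditure = 1818.1111 × 4943.4444 = 8987731.27.

8987731.27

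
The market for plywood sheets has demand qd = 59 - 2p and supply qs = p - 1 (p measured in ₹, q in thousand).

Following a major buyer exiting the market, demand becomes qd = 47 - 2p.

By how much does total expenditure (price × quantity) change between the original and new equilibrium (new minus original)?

-140

Solve the original market: 59 - 2p = p - 1, hence p = 20 and q = 19.
After the shift, demand is qd = 47 - 2p and supply is qs = p - 1.
Clearing the new market: 47 - 2p = p - 1, so p = 16 and q = 15.
Expenditure moves from 20×19 = 380 to 16×15 = 240; change = -140.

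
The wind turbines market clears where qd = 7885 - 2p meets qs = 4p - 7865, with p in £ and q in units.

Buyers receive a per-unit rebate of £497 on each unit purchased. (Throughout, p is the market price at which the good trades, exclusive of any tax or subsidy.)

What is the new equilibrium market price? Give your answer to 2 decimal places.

2790.67

Original equilibrium: 7885 - 2p = 4p - 7865 gives 15750 = 6p, so p = 2625 and q = 2635.
Since buyers' out-of-pocket price is the market price minus the rebate, the effective demand curve becomes qd = 8879 - 2p.
New equilibrium: 8879 - 2p = 4p - 7865 ⇒ 16744 = 6p ⇒ p = 8372/3 ≈ 2790.6667, q = 9893/3 ≈ 3297.6667.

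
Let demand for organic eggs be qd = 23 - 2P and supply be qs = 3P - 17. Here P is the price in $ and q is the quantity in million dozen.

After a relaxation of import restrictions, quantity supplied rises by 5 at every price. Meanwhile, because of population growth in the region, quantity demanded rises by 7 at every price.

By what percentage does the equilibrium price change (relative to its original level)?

+5

Original equilibrium: 23 - 2P = 3P - 17 gives 40 = 5P, so P = 8 and q = 7.
The new curves are qd = 30 - 2P (demand) and qs = 3P - 12 (supply).
New equilibrium: 30 - 2P = 3P - 12 ⇒ 42 = 5P ⇒ P = 8.4, q = 13.2.
%ΔP = (8.4 − 8) / 8 × 100 = +5%.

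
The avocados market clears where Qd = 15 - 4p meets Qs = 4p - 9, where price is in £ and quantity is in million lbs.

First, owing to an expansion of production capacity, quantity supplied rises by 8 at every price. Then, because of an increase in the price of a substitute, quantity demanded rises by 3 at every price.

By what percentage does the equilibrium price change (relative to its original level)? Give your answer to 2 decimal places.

-20.83

Solve the original market: 15 - 4p = 4p - 9, hence p = 3 and Q = 3.
After the shift, demand is Qd = 18 - 4p and supply is Qs = 4p - 1.
Clearing the new market: 18 - 4p = 4p - 1, so p = 2.375 and Q = 8.5.
%Δp = (2.375 − 3) / 3 × 100 = -20.83%.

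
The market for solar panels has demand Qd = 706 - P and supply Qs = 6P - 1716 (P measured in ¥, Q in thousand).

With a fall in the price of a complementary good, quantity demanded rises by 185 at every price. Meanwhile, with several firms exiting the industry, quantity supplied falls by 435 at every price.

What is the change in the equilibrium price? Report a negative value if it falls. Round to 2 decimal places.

Before the shock: 706 - P = 6P - 1716 ⇒ 2422 = 7P ⇒ P = 346, Q = 360.
The new curves are Qd = 891 - P (demand) and Qs = 6P - 2151 (supply).
Equate the new curves: 891 - P = 6P - 2151, giving 3042 = 7P, P = 3042/7 ≈ 434.5714, Q = 3195/7 ≈ 456.4286.
ΔP = 434.5714 − 346 = +88.57.

+88.57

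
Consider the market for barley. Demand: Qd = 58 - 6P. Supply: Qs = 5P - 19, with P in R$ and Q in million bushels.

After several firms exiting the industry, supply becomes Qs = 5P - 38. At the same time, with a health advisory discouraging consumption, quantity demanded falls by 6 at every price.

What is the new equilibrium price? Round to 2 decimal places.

8.18

Before the shock: 58 - 6P = 5P - 19 ⇒ 77 = 11P ⇒ P = 7, Q = 16.
With the change applied: demand Qd = 52 - 6P, supply Qs = 5P - 38.
Setting them equal: 52 - 6P = 5P - 38 → 90 = 11P, so P = 90/11 ≈ 8.1818 and Q = 32/11 ≈ 2.9091.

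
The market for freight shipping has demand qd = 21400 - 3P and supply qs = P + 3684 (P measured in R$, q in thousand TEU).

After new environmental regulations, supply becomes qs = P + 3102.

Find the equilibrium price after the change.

Initially, 21400 - 3P = P + 3684, so 17716 = 4P and P = 4429, q = 8113.
With the change applied: demand qd = 21400 - 3P, supply qs = P + 3102.
Clearing the new market: 21400 - 3P = P + 3102, so P = 4574.5 and q = 7676.5.

4574.5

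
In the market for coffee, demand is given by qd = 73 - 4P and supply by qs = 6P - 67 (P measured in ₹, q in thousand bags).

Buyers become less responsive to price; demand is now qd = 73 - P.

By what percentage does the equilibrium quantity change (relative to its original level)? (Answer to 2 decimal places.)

+211.76

Original equilibrium: 73 - 4P = 6P - 67 gives 140 = 10P, so P = 14 and q = 17.
The shock moves the curves to qd = 73 - P and qs = 6P - 67.
Clearing the new market: 73 - P = 6P - 67, so P = 20 and q = 53.
%Δq = (53 − 17) / 17 × 100 = +211.76%.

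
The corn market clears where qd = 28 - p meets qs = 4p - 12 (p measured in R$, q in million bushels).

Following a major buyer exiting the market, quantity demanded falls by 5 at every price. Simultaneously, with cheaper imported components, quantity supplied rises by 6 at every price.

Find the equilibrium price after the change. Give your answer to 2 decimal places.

5.80

Before the shock: 28 - p = 4p - 12 ⇒ 40 = 5p ⇒ p = 8, q = 20.
The new curves are qd = 23 - p (demand) and qs = 4p - 6 (supply).
Clearing the new market: 23 - p = 4p - 6, so p = 5.8 and q = 17.2.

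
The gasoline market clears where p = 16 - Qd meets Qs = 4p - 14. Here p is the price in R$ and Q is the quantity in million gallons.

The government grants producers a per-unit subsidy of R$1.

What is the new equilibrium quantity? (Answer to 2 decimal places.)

Original equilibrium: 16 - p = 4p - 14 gives 30 = 5p, so p = 6 and Q = 10.
Since sellers receive the price plus the subsidy, the effective supply curve becomes Qs = 4p - 10.
Setting them equal: 16 - p = 4p - 10 → 26 = 5p, so p = 5.2 and Q = 10.8.

10.80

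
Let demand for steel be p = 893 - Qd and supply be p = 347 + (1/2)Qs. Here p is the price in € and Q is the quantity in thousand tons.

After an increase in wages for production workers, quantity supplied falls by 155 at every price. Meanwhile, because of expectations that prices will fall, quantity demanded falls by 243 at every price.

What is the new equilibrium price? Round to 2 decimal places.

Before the shock: 893 - p = 2p - 694 ⇒ 1587 = 3p ⇒ p = 529, Q = 364.
The new curves are Qd = 650 - p (demand) and Qs = 2p - 849 (supply).
Clearing the new market: 650 - p = 2p - 849, so p = 1499/3 ≈ 499.6667 and Q = 451/3 ≈ 150.3333.

499.67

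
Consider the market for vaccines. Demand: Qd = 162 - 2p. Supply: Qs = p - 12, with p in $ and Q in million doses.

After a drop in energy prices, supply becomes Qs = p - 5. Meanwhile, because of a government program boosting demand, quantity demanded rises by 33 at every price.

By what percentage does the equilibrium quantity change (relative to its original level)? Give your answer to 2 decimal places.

Initially, 162 - 2p = p - 12, so 174 = 3p and p = 58, Q = 46.
The new curves are Qd = 195 - 2p (demand) and Qs = p - 5 (supply).
Clearing the new market: 195 - 2p = p - 5, so p = 200/3 ≈ 66.6667 and Q = 185/3 ≈ 61.6667.
%ΔQ = (61.6667 − 46) / 46 × 100 = +34.06%.

+34.06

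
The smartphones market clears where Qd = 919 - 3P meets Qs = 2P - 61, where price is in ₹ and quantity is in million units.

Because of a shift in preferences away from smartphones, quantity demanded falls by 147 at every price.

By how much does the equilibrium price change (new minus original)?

-29.4

Initially, 919 - 3P = 2P - 61, so 980 = 5P and P = 196, Q = 331.
After the shift, demand is Qd = 772 - 3P and supply is Qs = 2P - 61.
New equilibrium: 772 - 3P = 2P - 61 ⇒ 833 = 5P ⇒ P = 166.6, Q = 272.2.
ΔP = 166.6 − 196 = -29.4.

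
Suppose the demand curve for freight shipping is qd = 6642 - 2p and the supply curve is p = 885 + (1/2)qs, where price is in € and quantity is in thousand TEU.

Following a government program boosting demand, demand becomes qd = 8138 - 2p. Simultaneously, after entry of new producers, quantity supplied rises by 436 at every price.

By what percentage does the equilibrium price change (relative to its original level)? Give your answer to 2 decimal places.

+12.60

Original equilibrium: 6642 - 2p = 2p - 1770 gives 8412 = 4p, so p = 2103 and q = 2436.
The shock moves the curves to qd = 8138 - 2p and qs = 2p - 1334.
Clearing the new market: 8138 - 2p = 2p - 1334, so p = 2368 and q = 3402.
%Δp = (2368 − 2103) / 2103 × 100 = +12.60%.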